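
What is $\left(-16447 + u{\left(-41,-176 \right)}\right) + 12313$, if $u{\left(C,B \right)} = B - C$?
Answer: $-4269$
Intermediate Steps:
$\left(-16447 + u{\left(-41,-176 \right)}\right) + 12313 = \left(-16447 - 135\right) + 12313 = -16582 + 12313 = -4269$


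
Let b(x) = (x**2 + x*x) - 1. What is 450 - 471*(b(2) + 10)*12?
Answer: -95634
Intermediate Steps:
b(x) = -1 + 2*x**2 (b(x) = (x**2 + x**2) - 1 = 2*x**2 - 1 = -1 + 2*x**2)
450 - 471*(b(2) + 10)*12 = 450 - 471*((-1 + 2*2**2) + 10)*12 = 450 - 471*((-1 + 2*4) + 10)*12 = 450 - 471*((-1 + 8) + 10)*12 = 450 - 471*(7 + 10)*12 = 450 - 8007*12 = 450 - 471*204 = 450 - 96084 = -95634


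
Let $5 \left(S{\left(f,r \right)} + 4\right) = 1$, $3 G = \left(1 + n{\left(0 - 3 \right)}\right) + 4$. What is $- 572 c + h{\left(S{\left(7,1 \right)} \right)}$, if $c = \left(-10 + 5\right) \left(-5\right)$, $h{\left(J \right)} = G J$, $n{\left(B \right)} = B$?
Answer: $- \frac{214538}{15} \approx -14303.0$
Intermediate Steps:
$G = \frac{2}{3}$ ($G = \frac{\left(1 + \left(0 - 3\right)\right) + 4}{3} = \frac{\left(1 - 3\right) + 4}{3} = \frac{-2 + 4}{3} = \frac{1}{3} \cdot 2 = \frac{2}{3} \approx 0.66667$)
$S{\left(f,r \right)} = - \frac{19}{5}$ ($S{\left(f,r \right)} = -4 + \frac{1}{5} \cdot 1 = -4 + \frac{1}{5} = - \frac{19}{5}$)
$h{\left(J \right)} = \frac{2 J}{3}$
$c = 25$ ($c = \left(-5\right) \left(-5\right) = 25$)
$- 572 c + h{\left(S{\left(7,1 \right)} \right)} = \left(-572\right) 25 + \frac{2}{3} \left(- \frac{19}{5}\right) = -14300 - \frac{38}{15} = - \frac{214538}{15}$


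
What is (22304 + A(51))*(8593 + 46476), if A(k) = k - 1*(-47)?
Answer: 1233655738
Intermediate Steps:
A(k) = 47 + k (A(k) = k + 47 = 47 + k)
(22304 + A(51))*(8593 + 46476) = (22304 + (47 + 51))*(8593 + 46476) = (22304 + 98)*55069 = 22402*55069 = 1233655738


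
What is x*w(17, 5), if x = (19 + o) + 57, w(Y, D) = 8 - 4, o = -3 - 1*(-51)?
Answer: 496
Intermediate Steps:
o = 48 (o = -3 + 51 = 48)
w(Y, D) = 4
x = 124 (x = (19 + 48) + 57 = 67 + 57 = 124)
x*w(17, 5) = 124*4 = 496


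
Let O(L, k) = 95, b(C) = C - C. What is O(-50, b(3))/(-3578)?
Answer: -95/3578 ≈ -0.026551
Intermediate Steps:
b(C) = 0
O(-50, b(3))/(-3578) = 95/(-3578) = 95*(-1/3578) = -95/3578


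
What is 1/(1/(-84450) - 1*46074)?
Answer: -84450/3890949301 ≈ -2.1704e-5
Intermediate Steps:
1/(1/(-84450) - 1*46074) = 1/(-1/84450 - 46074) = 1/(-3890949301/84450) = -84450/3890949301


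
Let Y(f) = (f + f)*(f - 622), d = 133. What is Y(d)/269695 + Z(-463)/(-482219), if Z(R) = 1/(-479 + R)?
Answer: -59086152992357/122509034119110 ≈ -0.48230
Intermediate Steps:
Y(f) = 2*f*(-622 + f) (Y(f) = (2*f)*(-622 + f) = 2*f*(-622 + f))
Y(d)/269695 + Z(-463)/(-482219) = (2*133*(-622 + 133))/269695 + 1/(-479 - 463*(-482219)) = (2*133*(-489))*(1/269695) - 1/482219/(-942) = -130074*1/269695 - 1/942*(-1/482219) = -130074/269695 + 1/454250298 = -59086152992357/122509034119110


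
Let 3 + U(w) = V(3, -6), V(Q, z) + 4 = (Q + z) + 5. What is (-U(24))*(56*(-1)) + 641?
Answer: 361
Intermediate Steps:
V(Q, z) = 1 + Q + z (V(Q, z) = -4 + ((Q + z) + 5) = -4 + (5 + Q + z) = 1 + Q + z)
U(w) = -5 (U(w) = -3 + (1 + 3 - 6) = -3 - 2 = -5)
(-U(24))*(56*(-1)) + 641 = (-1*(-5))*(56*(-1)) + 641 = 5*(-56) + 641 = -280 + 641 = 361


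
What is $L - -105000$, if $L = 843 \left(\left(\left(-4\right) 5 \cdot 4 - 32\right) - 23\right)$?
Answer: $-8805$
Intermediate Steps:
$L = -113805$ ($L = 843 \left(\left(\left(-20\right) 4 - 32\right) - 23\right) = 843 \left(\left(-80 - 32\right) - 23\right) = 843 \left(-112 - 23\right) = 843 \left(-135\right) = -113805$)
$L - -105000 = -113805 - -105000 = -113805 + 105000 = -8805$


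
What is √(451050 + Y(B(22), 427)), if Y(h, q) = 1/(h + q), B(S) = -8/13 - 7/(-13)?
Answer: √555738707886/1110 ≈ 671.60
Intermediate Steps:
B(S) = -1/13 (B(S) = -8*1/13 - 7*(-1/13) = -8/13 + 7/13 = -1/13)
√(451050 + Y(B(22), 427)) = √(451050 + 1/(-1/13 + 427)) = √(451050 + 1/(5550/13)) = √(451050 + 13/5550) = √(2503327513/5550) = √555738707886/1110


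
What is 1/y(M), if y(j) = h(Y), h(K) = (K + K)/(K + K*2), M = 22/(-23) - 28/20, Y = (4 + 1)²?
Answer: 3/2 ≈ 1.5000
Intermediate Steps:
Y = 25 (Y = 5² = 25)
M = -271/115 (M = 22*(-1/23) - 28*1/20 = -22/23 - 7/5 = -271/115 ≈ -2.3565)
h(K) = ⅔ (h(K) = (2*K)/(K + 2*K) = (2*K)/((3*K)) = (2*K)*(1/(3*K)) = ⅔)
y(j) = ⅔
1/y(M) = 1/(⅔) = 3/2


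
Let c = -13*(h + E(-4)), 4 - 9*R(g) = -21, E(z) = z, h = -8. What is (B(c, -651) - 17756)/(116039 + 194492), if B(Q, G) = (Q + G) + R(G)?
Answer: -164234/2794779 ≈ -0.058765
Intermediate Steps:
R(g) = 25/9 (R(g) = 4/9 - ⅑*(-21) = 4/9 + 7/3 = 25/9)
c = 156 (c = -13*(-8 - 4) = -13*(-12) = 156)
B(Q, G) = 25/9 + G + Q (B(Q, G) = (Q + G) + 25/9 = (G + Q) + 25/9 = 25/9 + G + Q)
(B(c, -651) - 17756)/(116039 + 194492) = ((25/9 - 651 + 156) - 17756)/(116039 + 194492) = (-4430/9 - 17756)/310531 = -164234/9*1/310531 = -164234/2794779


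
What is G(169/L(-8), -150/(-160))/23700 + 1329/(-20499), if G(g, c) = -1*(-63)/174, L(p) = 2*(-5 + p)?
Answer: -202934769/3130880600 ≈ -0.064817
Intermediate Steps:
L(p) = -10 + 2*p
G(g, c) = 21/58 (G(g, c) = 63*(1/174) = 21/58)
G(169/L(-8), -150/(-160))/23700 + 1329/(-20499) = (21/58)/23700 + 1329/(-20499) = (21/58)*(1/23700) + 1329*(-1/20499) = 7/458200 - 443/6833 = -202934769/3130880600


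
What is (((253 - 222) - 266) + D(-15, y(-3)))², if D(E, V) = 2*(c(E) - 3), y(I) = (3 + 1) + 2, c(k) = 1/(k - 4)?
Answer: 20985561/361 ≈ 58132.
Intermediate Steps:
c(k) = 1/(-4 + k)
y(I) = 6 (y(I) = 4 + 2 = 6)
D(E, V) = -6 + 2/(-4 + E) (D(E, V) = 2*(1/(-4 + E) - 3) = 2*(-3 + 1/(-4 + E)) = -6 + 2/(-4 + E))
(((253 - 222) - 266) + D(-15, y(-3)))² = (((253 - 222) - 266) + 2*(13 - 3*(-15))/(-4 - 15))² = ((31 - 266) + 2*(13 + 45)/(-19))² = (-235 + 2*(-1/19)*58)² = (-235 - 116/19)² = (-4581/19)² = 20985561/361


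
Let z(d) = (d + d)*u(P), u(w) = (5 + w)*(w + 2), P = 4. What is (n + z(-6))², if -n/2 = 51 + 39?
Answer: 685584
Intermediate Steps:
n = -180 (n = -2*(51 + 39) = -2*90 = -180)
u(w) = (2 + w)*(5 + w) (u(w) = (5 + w)*(2 + w) = (2 + w)*(5 + w))
z(d) = 108*d (z(d) = (d + d)*(10 + 4² + 7*4) = (2*d)*(10 + 16 + 28) = (2*d)*54 = 108*d)
(n + z(-6))² = (-180 + 108*(-6))² = (-180 - 648)² = (-828)² = 685584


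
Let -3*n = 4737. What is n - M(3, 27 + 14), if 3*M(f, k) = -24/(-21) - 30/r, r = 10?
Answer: -33146/21 ≈ -1578.4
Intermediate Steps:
n = -1579 (n = -⅓*4737 = -1579)
M(f, k) = -13/21 (M(f, k) = (-24/(-21) - 30/10)/3 = (-24*(-1/21) - 30*⅒)/3 = (8/7 - 3)/3 = (⅓)*(-13/7) = -13/21)
n - M(3, 27 + 14) = -1579 - 1*(-13/21) = -1579 + 13/21 = -33146/21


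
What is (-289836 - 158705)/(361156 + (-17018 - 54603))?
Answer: -448541/289535 ≈ -1.5492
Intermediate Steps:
(-289836 - 158705)/(361156 + (-17018 - 54603)) = -448541/(361156 - 71621) = -448541/289535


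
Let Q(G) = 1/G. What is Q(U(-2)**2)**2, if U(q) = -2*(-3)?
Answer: 1/1296 ≈ 0.00077160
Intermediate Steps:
U(q) = 6
Q(U(-2)**2)**2 = (1/(6**2))**2 = (1/36)**2 = 1/1296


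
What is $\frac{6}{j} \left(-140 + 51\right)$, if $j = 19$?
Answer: $- \frac{534}{19} \approx -28.105$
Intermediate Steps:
$\frac{6}{j} \left(-140 + 51\right) = \frac{6}{19} \left(-140 + 51\right) = 6 \cdot \frac{1}{19} \left(-89\right) = \frac{6}{19} \left(-89\right) = - \frac{534}{19}$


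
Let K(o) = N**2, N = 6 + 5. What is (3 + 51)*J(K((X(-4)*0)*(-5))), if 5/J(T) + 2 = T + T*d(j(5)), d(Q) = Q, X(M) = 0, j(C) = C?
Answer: 135/362 ≈ 0.37293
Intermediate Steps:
N = 11
K(o) = 121 (K(o) = 11**2 = 121)
J(T) = 5/(-2 + 6*T) (J(T) = 5/(-2 + (T + T*5)) = 5/(-2 + (T + 5*T)) = 5/(-2 + 6*T))
(3 + 51)*J(K((X(-4)*0)*(-5))) = (3 + 51)*(5/(2*(-1 + 3*121))) = 54*(5/(2*(-1 + 363))) = 54*((5/2)/362) = 54*((5/2)*(1/362)) = 54*(5/724) = 135/362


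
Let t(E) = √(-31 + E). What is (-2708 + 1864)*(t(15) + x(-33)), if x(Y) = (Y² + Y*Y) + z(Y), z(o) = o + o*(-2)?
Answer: -1866084 - 3376*I ≈ -1.8661e+6 - 3376.0*I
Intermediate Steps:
z(o) = -o (z(o) = o - 2*o = -o)
x(Y) = -Y + 2*Y² (x(Y) = (Y² + Y*Y) - Y = (Y² + Y²) - Y = 2*Y² - Y = -Y + 2*Y²)
(-2708 + 1864)*(t(15) + x(-33)) = (-2708 + 1864)*(√(-31 + 15) - 33*(-1 + 2*(-33))) = -844*(√(-16) - 33*(-1 - 66)) = -844*(4*I - 33*(-67)) = -844*(4*I + 2211) = -844*(2211 + 4*I) = -1866084 - 3376*I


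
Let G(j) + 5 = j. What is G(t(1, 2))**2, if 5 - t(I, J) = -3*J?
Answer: 36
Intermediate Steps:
t(I, J) = 5 + 3*J (t(I, J) = 5 - (-3)*J = 5 + 3*J)
G(j) = -5 + j
G(t(1, 2))**2 = (-5 + (5 + 3*2))**2 = (-5 + (5 + 6))**2 = (-5 + 11)**2 = 6**2 = 36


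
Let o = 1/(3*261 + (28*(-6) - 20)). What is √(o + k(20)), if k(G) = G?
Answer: √7081095/595 ≈ 4.4723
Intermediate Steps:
o = 1/595 (o = 1/(783 + (-168 - 20)) = 1/(783 - 188) = 1/595 ≈ 0.0016807)
√(o + k(20)) = √(1/595 + 20) = √(11901/595) = √7081095/595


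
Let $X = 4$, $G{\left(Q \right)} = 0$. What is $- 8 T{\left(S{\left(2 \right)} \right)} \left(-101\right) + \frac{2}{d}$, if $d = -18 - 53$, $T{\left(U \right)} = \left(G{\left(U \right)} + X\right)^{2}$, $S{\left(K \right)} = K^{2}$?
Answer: $\frac{917886}{71} \approx 12928.0$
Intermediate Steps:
$T{\left(U \right)} = 16$ ($T{\left(U \right)} = \left(0 + 4\right)^{2} = 4^{2} = 16$)
$d = -71$ ($d = -18 - 53 = -71$)
$- 8 T{\left(S{\left(2 \right)} \right)} \left(-101\right) + \frac{2}{d} = \left(-8\right) 16 \left(-101\right) + \frac{2}{-71} = \left(-128\right) \left(-101\right) + 2 \left(- \frac{1}{71}\right) = 12928 - \frac{2}{71} = \frac{917886}{71}$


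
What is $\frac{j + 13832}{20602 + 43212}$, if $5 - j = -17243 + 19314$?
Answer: $\frac{5883}{31907} \approx 0.18438$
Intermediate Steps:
$j = -2066$ ($j = 5 - \left(-17243 + 19314\right) = 5 - 2071 = -2066$)
$\frac{j + 13832}{20602 + 43212} = \frac{-2066 + 13832}{20602 + 43212} = \frac{11766}{63814} = 11766 \cdot \frac{1}{63814} = \frac{5883}{31907}$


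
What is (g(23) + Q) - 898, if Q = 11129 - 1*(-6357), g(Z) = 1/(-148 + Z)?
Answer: 2073499/125 ≈ 16588.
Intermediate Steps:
Q = 17486 (Q = 11129 + 6357 = 17486)
(g(23) + Q) - 898 = (1/(-148 + 23) + 17486) - 898 = (1/(-125) + 17486) - 898 = (-1/125 + 17486) - 898 = 2185749/125 - 898 = 2073499/125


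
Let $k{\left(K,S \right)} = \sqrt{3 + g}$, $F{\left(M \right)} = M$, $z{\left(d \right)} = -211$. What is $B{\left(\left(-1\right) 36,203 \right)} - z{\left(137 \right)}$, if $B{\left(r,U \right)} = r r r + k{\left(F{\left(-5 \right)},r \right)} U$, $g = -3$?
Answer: $-46445$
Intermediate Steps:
$k{\left(K,S \right)} = 0$ ($k{\left(K,S \right)} = \sqrt{3 - 3} = \sqrt{0} = 0$)
$B{\left(r,U \right)} = r^{3}$ ($B{\left(r,U \right)} = r r r + 0 U = r^{2} r + 0 = r^{3} + 0 = r^{3}$)
$B{\left(\left(-1\right) 36,203 \right)} - z{\left(137 \right)} = \left(\left(-1\right) 36\right)^{3} - -211 = \left(-36\right)^{3} + 211 = -46656 + 211 = -46445$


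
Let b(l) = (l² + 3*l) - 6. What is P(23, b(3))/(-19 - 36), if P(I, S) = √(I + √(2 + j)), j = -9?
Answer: -√(23 + I*√7)/55 ≈ -0.087341 - 0.005007*I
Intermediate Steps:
b(l) = -6 + l² + 3*l
P(I, S) = √(I + I*√7) (P(I, S) = √(I + √(2 - 9)) = √(I + √(-7)) = √(I + I*√7))
P(23, b(3))/(-19 - 36) = √(23 + I*√7)/(-19 - 36) = √(23 + I*√7)/(-55) = √(23 + I*√7)*(-1/55) = -√(23 + I*√7)/55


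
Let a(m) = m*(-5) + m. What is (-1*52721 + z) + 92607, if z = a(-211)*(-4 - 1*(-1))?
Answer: 37354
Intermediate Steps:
a(m) = -4*m (a(m) = -5*m + m = -4*m)
z = -2532 (z = (-4*(-211))*(-4 - 1*(-1)) = 844*(-4 + 1) = 844*(-3) = -2532)
(-1*52721 + z) + 92607 = (-1*52721 - 2532) + 92607 = (-52721 - 2532) + 92607 = -55253 + 92607 = 37354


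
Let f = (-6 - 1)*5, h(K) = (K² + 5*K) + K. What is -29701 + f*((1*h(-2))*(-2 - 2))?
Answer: -30821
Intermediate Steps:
h(K) = K² + 6*K
f = -35 (f = -7*5 = -35)
-29701 + f*((1*h(-2))*(-2 - 2)) = -29701 - 35*1*(-2*(6 - 2))*(-2 - 2) = -29701 - 35*1*(-2*4)*(-4) = -29701 - 35*1*(-8)*(-4) = -29701 - (-280)*(-4) = -29701 - 35*32 = -29701 - 1120 = -30821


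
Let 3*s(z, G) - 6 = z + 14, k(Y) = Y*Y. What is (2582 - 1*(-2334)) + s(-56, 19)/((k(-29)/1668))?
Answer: 4114340/841 ≈ 4892.2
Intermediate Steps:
k(Y) = Y**2
s(z, G) = 20/3 + z/3 (s(z, G) = 2 + (z + 14)/3 = 2 + (14 + z)/3 = 2 + (14/3 + z/3) = 20/3 + z/3)
(2582 - 1*(-2334)) + s(-56, 19)/((k(-29)/1668)) = (2582 - 1*(-2334)) + (20/3 + (1/3)*(-56))/(((-29)**2/1668)) = (2582 + 2334) + (20/3 - 56/3)/((841*(1/1668))) = 4916 - 12/841/1668 = 4916 - 12*1668/841 = 4916 - 20016/841 = 4114340/841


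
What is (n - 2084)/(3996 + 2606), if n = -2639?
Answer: -4723/6602 ≈ -0.71539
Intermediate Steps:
(n - 2084)/(3996 + 2606) = (-2639 - 2084)/(3996 + 2606) = -4723/6602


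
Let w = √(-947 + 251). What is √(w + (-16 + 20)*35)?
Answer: √(140 + 2*I*√174) ≈ 11.884 + 1.11*I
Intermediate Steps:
w = 2*I*√174 (w = √(-696) = 2*I*√174 ≈ 26.382*I)
√(w + (-16 + 20)*35) = √(2*I*√174 + (-16 + 20)*35) = √(2*I*√174 + 4*35) = √(2*I*√174 + 140) = √(140 + 2*I*√174)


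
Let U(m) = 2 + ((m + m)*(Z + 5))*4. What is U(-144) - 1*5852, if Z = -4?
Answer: -7002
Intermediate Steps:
U(m) = 2 + 8*m (U(m) = 2 + ((m + m)*(-4 + 5))*4 = 2 + ((2*m)*1)*4 = 2 + (2*m)*4 = 2 + 8*m)
U(-144) - 1*5852 = (2 + 8*(-144)) - 1*5852 = (2 - 1152) - 5852 = -1150 - 5852 = -7002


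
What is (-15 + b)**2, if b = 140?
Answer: 15625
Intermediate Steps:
(-15 + b)**2 = (-15 + 140)**2 = 125**2 = 15625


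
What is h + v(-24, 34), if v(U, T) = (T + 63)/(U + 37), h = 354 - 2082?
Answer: -22367/13 ≈ -1720.5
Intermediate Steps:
h = -1728
v(U, T) = (63 + T)/(37 + U)
h + v(-24, 34) = -1728 + (63 + 34)/(37 - 24) = -1728 + 97/13 = -22367/13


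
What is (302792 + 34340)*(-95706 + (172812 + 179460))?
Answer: 86496608712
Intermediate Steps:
(302792 + 34340)*(-95706 + (172812 + 179460)) = 337132*(-95706 + 352272) = 337132*256566 = 86496608712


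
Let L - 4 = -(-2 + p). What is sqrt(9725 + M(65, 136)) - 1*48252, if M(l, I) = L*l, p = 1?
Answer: -48252 + 5*sqrt(402) ≈ -48152.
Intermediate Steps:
L = 5 (L = 4 - (-2 + 1) = 4 - 1*(-1) = 4 + 1 = 5)
M(l, I) = 5*l
sqrt(9725 + M(65, 136)) - 1*48252 = sqrt(9725 + 5*65) - 1*48252 = sqrt(9725 + 325) - 48252 = sqrt(10050) - 48252 = 5*sqrt(402) - 48252 = -48252 + 5*sqrt(402)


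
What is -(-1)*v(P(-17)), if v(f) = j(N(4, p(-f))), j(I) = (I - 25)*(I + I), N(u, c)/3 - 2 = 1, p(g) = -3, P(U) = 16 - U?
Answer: -288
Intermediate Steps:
N(u, c) = 9 (N(u, c) = 6 + 3*1 = 6 + 3 = 9)
j(I) = 2*I*(-25 + I) (j(I) = (-25 + I)*(2*I) = 2*I*(-25 + I))
v(f) = -288 (v(f) = 2*9*(-25 + 9) = 2*9*(-16) = -288)
-(-1)*v(P(-17)) = -(-1)*(-288) = -1*288 = -288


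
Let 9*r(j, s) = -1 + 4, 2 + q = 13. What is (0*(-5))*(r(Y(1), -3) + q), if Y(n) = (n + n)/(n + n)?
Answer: 0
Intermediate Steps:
q = 11 (q = -2 + 13 = 11)
Y(n) = 1 (Y(n) = (2*n)/((2*n)) = (2*n)*(1/(2*n)) = 1)
r(j, s) = 1/3 (r(j, s) = (-1 + 4)/9 = (1/9)*3 = 1/3)
(0*(-5))*(r(Y(1), -3) + q) = (0*(-5))*(1/3 + 11) = 0*(34/3) = 0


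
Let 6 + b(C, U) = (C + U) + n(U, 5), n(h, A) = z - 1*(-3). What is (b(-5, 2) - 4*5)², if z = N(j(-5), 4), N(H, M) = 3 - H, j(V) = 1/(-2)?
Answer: 2025/4 ≈ 506.25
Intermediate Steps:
j(V) = -½
z = 7/2 (z = 3 - 1*(-½) = 3 + ½ = 7/2 ≈ 3.5000)
n(h, A) = 13/2 (n(h, A) = 7/2 - 1*(-3) = 7/2 + 3 = 13/2)
b(C, U) = ½ + C + U (b(C, U) = -6 + ((C + U) + 13/2) = -6 + (13/2 + C + U) = ½ + C + U)
(b(-5, 2) - 4*5)² = ((½ - 5 + 2) - 4*5)² = (-5/2 - 20)² = (-45/2)² = 2025/4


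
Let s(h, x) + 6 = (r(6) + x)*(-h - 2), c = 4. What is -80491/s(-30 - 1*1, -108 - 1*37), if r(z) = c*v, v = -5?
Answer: 80491/4791 ≈ 16.800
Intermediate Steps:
r(z) = -20 (r(z) = 4*(-5) = -20)
s(h, x) = -6 + (-20 + x)*(-2 - h) (s(h, x) = -6 + (-20 + x)*(-h - 2) = -6 + (-20 + x)*(-2 - h))
-80491/s(-30 - 1*1, -108 - 1*37) = -80491/(34 - 2*(-108 - 1*37) + 20*(-30 - 1*1) - (-30 - 1*1)*(-108 - 1*37)) = -80491/(34 - 2*(-108 - 37) + 20*(-30 - 1) - (-30 - 1)*(-108 - 37)) = -80491/(34 - 2*(-145) + 20*(-31) - 1*(-31)*(-145)) = -80491/(34 + 290 - 620 - 4495) = -80491/(-4791) = -80491*(-1/4791) = 80491/4791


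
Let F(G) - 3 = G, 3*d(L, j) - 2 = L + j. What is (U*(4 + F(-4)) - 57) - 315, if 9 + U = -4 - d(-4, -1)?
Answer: -408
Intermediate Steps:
d(L, j) = ⅔ + L/3 + j/3 (d(L, j) = ⅔ + (L + j)/3 = ⅔ + (L/3 + j/3) = ⅔ + L/3 + j/3)
F(G) = 3 + G
U = -12 (U = -9 + (-4 - (⅔ + (⅓)*(-4) + (⅓)*(-1))) = -9 + (-4 - (⅔ - 4/3 - ⅓)) = -9 + (-4 - 1*(-1)) = -9 + (-4 + 1) = -9 - 3 = -12)
(U*(4 + F(-4)) - 57) - 315 = (-12*(4 + (3 - 4)) - 57) - 315 = (-12*(4 - 1) - 57) - 315 = (-12*3 - 57) - 315 = (-36 - 57) - 315 = -93 - 315 = -408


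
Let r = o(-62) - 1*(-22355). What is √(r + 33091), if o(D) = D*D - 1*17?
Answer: √59273 ≈ 243.46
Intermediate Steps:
o(D) = -17 + D² (o(D) = D² - 17 = -17 + D²)
r = 26182 (r = (-17 + (-62)²) - 1*(-22355) = (-17 + 3844) + 22355 = 3827 + 22355 = 26182)
√(r + 33091) = √(26182 + 33091) = √59273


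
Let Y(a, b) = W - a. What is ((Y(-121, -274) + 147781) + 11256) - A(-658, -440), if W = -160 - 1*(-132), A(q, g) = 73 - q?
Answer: 158399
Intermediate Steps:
W = -28 (W = -160 + 132 = -28)
Y(a, b) = -28 - a
((Y(-121, -274) + 147781) + 11256) - A(-658, -440) = (((-28 - 1*(-121)) + 147781) + 11256) - (73 - 1*(-658)) = (((-28 + 121) + 147781) + 11256) - (73 + 658) = ((93 + 147781) + 11256) - 1*731 = (147874 + 11256) - 731 = 159130 - 731 = 158399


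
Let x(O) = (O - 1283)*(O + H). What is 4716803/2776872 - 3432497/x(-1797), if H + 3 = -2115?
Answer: 70453198103/49827496950 ≈ 1.4139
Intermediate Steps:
H = -2118 (H = -3 - 2115 = -2118)
x(O) = (-2118 + O)*(-1283 + O) (x(O) = (O - 1283)*(O - 2118) = (-1283 + O)*(-2118 + O) = (-2118 + O)*(-1283 + O))
4716803/2776872 - 3432497/x(-1797) = 4716803/2776872 - 3432497/(2717394 + (-1797)**2 - 3401*(-1797)) = 4716803*(1/2776872) - 3432497/(2717394 + 3229209 + 6111597) = 673829/396696 - 3432497/12058200 = 70453198103/49827496950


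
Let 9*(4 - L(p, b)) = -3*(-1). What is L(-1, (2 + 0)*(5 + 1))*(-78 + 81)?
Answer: 11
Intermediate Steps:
L(p, b) = 11/3 (L(p, b) = 4 - (-1)*(-1)/3 = 4 - 1/9*3 = 4 - 1/3 = 11/3)
L(-1, (2 + 0)*(5 + 1))*(-78 + 81) = 11*(-78 + 81)/3 = (11/3)*3 = 11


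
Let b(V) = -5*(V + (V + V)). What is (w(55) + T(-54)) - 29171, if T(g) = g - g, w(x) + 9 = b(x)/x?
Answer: -29195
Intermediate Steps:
b(V) = -15*V (b(V) = -5*(V + 2*V) = -15*V)
w(x) = -24 (w(x) = -9 + (-15*x)/x = -9 - 15 = -24)
T(g) = 0
(w(55) + T(-54)) - 29171 = (-24 + 0) - 29171 = -24 - 29171 = -29195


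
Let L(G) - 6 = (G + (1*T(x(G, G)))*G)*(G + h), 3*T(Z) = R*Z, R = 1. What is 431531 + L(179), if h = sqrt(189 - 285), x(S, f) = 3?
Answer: 495619 + 1432*I*sqrt(6) ≈ 4.9562e+5 + 3507.7*I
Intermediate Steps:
T(Z) = Z/3 (T(Z) = (1*Z)/3 = Z/3)
h = 4*I*sqrt(6) (h = sqrt(-96) = 4*I*sqrt(6) ≈ 9.798*I)
L(G) = 6 + 2*G*(G + 4*I*sqrt(6)) (L(G) = 6 + (G + (1*((1/3)*3))*G)*(G + 4*I*sqrt(6)) = 6 + (G + (1*1)*G)*(G + 4*I*sqrt(6)) = 6 + (G + 1*G)*(G + 4*I*sqrt(6)) = 6 + (G + G)*(G + 4*I*sqrt(6)) = 6 + (2*G)*(G + 4*I*sqrt(6)) = 6 + 2*G*(G + 4*I*sqrt(6)))
431531 + L(179) = 431531 + (6 + 2*179**2 + 8*I*179*sqrt(6)) = 431531 + (6 + 2*32041 + 1432*I*sqrt(6)) = 431531 + (6 + 64082 + 1432*I*sqrt(6)) = 431531 + (64088 + 1432*I*sqrt(6)) = 495619 + 1432*I*sqrt(6)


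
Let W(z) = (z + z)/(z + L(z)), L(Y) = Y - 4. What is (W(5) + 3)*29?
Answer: 406/3 ≈ 135.33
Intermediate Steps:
L(Y) = -4 + Y
W(z) = 2*z/(-4 + 2*z) (W(z) = (z + z)/(z + (-4 + z)) = (2*z)/(-4 + 2*z) = 2*z/(-4 + 2*z))
(W(5) + 3)*29 = (5/(-2 + 5) + 3)*29 = (5/3 + 3)*29 = (14/3)*29 = 406/3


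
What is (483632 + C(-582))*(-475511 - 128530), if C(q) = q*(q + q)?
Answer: -701339924280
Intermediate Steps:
C(q) = 2*q**2 (C(q) = q*(2*q) = 2*q**2)
(483632 + C(-582))*(-475511 - 128530) = (483632 + 2*(-582)**2)*(-475511 - 128530) = (483632 + 2*338724)*(-604041) = (483632 + 677448)*(-604041) = 1161080*(-604041) = -701339924280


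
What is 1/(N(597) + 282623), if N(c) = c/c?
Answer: 1/282624 ≈ 3.5383e-6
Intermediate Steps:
N(c) = 1
1/(N(597) + 282623) = 1/(1 + 282623) = 1/282624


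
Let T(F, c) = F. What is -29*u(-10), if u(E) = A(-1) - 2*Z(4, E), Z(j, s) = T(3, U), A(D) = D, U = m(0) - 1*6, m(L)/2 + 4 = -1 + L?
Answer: 203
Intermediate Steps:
m(L) = -10 + 2*L (m(L) = -8 + 2*(-1 + L) = -8 + (-2 + 2*L) = -10 + 2*L)
U = -16 (U = (-10 + 2*0) - 1*6 = (-10 + 0) - 6 = -10 - 6 = -16)
Z(j, s) = 3
u(E) = -7 (u(E) = -1 - 2*3 = -1 - 6 = -7)
-29*u(-10) = -29*(-7) = 203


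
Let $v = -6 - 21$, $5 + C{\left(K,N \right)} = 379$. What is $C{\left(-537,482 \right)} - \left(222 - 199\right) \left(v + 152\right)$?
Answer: $-2501$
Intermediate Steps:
$C{\left(K,N \right)} = 374$ ($C{\left(K,N \right)} = -5 + 379 = 374$)
$v = -27$ ($v = -6 - 21 = -27$)
$C{\left(-537,482 \right)} - \left(222 - 199\right) \left(v + 152\right) = 374 - \left(222 - 199\right) \left(-27 + 152\right) = 374 - \left(222 - 199\right) 125 = 374 - 23 \cdot 125 = 374 - 2875 = -2501$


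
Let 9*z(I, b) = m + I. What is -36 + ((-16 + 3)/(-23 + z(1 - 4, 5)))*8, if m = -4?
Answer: -3384/107 ≈ -31.626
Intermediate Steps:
z(I, b) = -4/9 + I/9 (z(I, b) = (-4 + I)/9 = -4/9 + I/9)
-36 + ((-16 + 3)/(-23 + z(1 - 4, 5)))*8 = -36 + ((-16 + 3)/(-23 + (-4/9 + (1 - 4)/9)))*8 = -36 - 13/(-23 + (-4/9 + (⅑)*(-3)))*8 = -36 - 13/(-23 + (-4/9 - ⅓))*8 = -36 - 13/(-23 - 7/9)*8 = -36 - 13/(-214/9)*8 = -36 - 13*(-9/214)*8 = -36 + (117/214)*8 = -36 + 468/107 = -3384/107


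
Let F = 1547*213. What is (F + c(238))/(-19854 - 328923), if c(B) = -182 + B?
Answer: -329567/348777 ≈ -0.94492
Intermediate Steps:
F = 329511
(F + c(238))/(-19854 - 328923) = (329511 + (-182 + 238))/(-19854 - 328923) = (329511 + 56)/(-348777) = 329567*(-1/348777) = -329567/348777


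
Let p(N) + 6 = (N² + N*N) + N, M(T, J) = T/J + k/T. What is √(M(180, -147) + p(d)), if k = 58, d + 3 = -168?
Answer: √2571210710/210 ≈ 241.46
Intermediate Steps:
d = -171 (d = -3 - 168 = -171)
M(T, J) = 58/T + T/J (M(T, J) = T/J + 58/T = 58/T + T/J)
p(N) = -6 + N + 2*N² (p(N) = -6 + ((N² + N*N) + N) = -6 + ((N² + N²) + N) = -6 + (2*N² + N) = -6 + (N + 2*N²) = -6 + N + 2*N²)
√(M(180, -147) + p(d)) = √((58/180 + 180/(-147)) + (-6 - 171 + 2*(-171)²)) = √((58*(1/180) + 180*(-1/147)) + (-6 - 171 + 2*29241)) = √((29/90 - 60/49) + (-6 - 171 + 58482)) = √(-3979/4410 + 58305) = √(257121071/4410) = √2571210710/210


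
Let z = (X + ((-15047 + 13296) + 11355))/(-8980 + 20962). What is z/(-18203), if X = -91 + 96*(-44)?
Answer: -1763/72702782 ≈ -2.4249e-5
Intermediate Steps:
X = -4315 (X = -91 - 4224 = -4315)
z = 1763/3994 (z = (-4315 + ((-15047 + 13296) + 11355))/(-8980 + 20962) = (-4315 + (-1751 + 11355))/11982 = (-4315 + 9604)*(1/11982) = 5289*(1/11982) = 1763/3994 ≈ 0.44141)
z/(-18203) = (1763/3994)/(-18203) = (1763/3994)*(-1/18203) = -1763/72702782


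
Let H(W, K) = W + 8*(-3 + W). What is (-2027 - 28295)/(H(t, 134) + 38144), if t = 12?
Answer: -15161/19114 ≈ -0.79319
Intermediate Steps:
H(W, K) = -24 + 9*W (H(W, K) = W + (-24 + 8*W) = -24 + 9*W)
(-2027 - 28295)/(H(t, 134) + 38144) = (-2027 - 28295)/((-24 + 9*12) + 38144) = -30322/((-24 + 108) + 38144) = -30322/(84 + 38144) = -30322/38228 = -30322*1/38228 = -15161/19114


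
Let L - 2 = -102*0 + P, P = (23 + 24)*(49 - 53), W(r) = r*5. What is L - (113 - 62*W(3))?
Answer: 631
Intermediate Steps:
W(r) = 5*r
P = -188 (P = 47*(-4) = -188)
L = -186 (L = 2 + (-102*0 - 188) = 2 + (0 - 188) = 2 - 188 = -186)
L - (113 - 62*W(3)) = -186 - (113 - 310*3) = -186 - (113 - 62*15) = -186 - (113 - 930) = -186 - 1*(-817) = -186 + 817 = 631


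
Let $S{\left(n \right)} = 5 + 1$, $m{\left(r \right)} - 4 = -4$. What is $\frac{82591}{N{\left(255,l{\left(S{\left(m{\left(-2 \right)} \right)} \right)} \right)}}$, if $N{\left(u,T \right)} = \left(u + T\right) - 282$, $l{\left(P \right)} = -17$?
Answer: $- \frac{82591}{44} \approx -1877.1$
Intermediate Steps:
$m{\left(r \right)} = 0$ ($m{\left(r \right)} = 4 - 4 = 0$)
$S{\left(n \right)} = 6$
$N{\left(u,T \right)} = -282 + T + u$ ($N{\left(u,T \right)} = \left(T + u\right) - 282 = -282 + T + u$)
$\frac{82591}{N{\left(255,l{\left(S{\left(m{\left(-2 \right)} \right)} \right)} \right)}} = \frac{82591}{-282 - 17 + 255} = \frac{82591}{-44} = 82591 \left(- \frac{1}{44}\right) = - \frac{82591}{44}$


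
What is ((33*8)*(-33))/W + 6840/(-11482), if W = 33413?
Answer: -164288052/191824033 ≈ -0.85645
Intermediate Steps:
((33*8)*(-33))/W + 6840/(-11482) = ((33*8)*(-33))/33413 + 6840/(-11482) = (264*(-33))*(1/33413) + 6840*(-1/11482) = -8712*1/33413 - 3420/5741 = -8712/33413 - 3420/5741 = -164288052/191824033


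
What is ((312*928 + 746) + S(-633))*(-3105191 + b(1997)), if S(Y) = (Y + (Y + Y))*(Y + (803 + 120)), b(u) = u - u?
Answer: 808678681748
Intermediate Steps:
b(u) = 0
S(Y) = 3*Y*(923 + Y) (S(Y) = (Y + 2*Y)*(Y + 923) = (3*Y)*(923 + Y) = 3*Y*(923 + Y))
((312*928 + 746) + S(-633))*(-3105191 + b(1997)) = ((312*928 + 746) + 3*(-633)*(923 - 633))*(-3105191 + 0) = ((289536 + 746) + 3*(-633)*290)*(-3105191) = (290282 - 550710)*(-3105191) = -260428*(-3105191) = 808678681748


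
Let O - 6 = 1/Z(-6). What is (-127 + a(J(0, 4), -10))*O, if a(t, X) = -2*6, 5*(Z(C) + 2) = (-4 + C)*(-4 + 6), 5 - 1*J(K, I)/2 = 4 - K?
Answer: -4865/6 ≈ -810.83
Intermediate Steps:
J(K, I) = 2 + 2*K (J(K, I) = 10 - 2*(4 - K) = 10 + (-8 + 2*K) = 2 + 2*K)
Z(C) = -18/5 + 2*C/5 (Z(C) = -2 + ((-4 + C)*(-4 + 6))/5 = -2 + ((-4 + C)*2)/5 = -2 + (-8 + 2*C)/5 = -2 + (-8/5 + 2*C/5) = -18/5 + 2*C/5)
a(t, X) = -12
O = 35/6 (O = 6 + 1/(-18/5 + (2/5)*(-6)) = 6 + 1/(-18/5 - 12/5) = 6 + 1/(-6) = 6 - 1/6 = 35/6 ≈ 5.8333)
(-127 + a(J(0, 4), -10))*O = (-127 - 12)*(35/6) = -139*35/6 = -4865/6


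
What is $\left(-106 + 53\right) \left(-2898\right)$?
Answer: $153594$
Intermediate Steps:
$\left(-106 + 53\right) \left(-2898\right) = \left(-53\right) \left(-2898\right) = 153594$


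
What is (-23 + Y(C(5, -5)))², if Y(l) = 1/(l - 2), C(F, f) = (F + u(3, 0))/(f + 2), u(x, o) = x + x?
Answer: 155236/289 ≈ 537.15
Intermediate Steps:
u(x, o) = 2*x
C(F, f) = (6 + F)/(2 + f) (C(F, f) = (F + 2*3)/(f + 2) = (F + 6)/(2 + f) = (6 + F)/(2 + f))
Y(l) = 1/(-2 + l)
(-23 + Y(C(5, -5)))² = (-23 + 1/(-2 + (6 + 5)/(2 - 5)))² = (-23 + 1/(-2 + 11/(-3)))² = (-23 + 1/(-2 - ⅓*11))² = (-23 + 1/(-2 - 11/3))² = (-23 + 1/(-17/3))² = (-23 - 3/17)² = (-394/17)² = 155236/289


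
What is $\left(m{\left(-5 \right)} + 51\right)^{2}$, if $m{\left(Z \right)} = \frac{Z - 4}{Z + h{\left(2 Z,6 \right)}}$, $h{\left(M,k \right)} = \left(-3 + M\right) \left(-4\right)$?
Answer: $\frac{5702544}{2209} \approx 2581.5$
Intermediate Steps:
$h{\left(M,k \right)} = 12 - 4 M$
$m{\left(Z \right)} = \frac{-4 + Z}{12 - 7 Z}$ ($m{\left(Z \right)} = \frac{Z - 4}{Z - \left(-12 + 4 \cdot 2 Z\right)} = \frac{-4 + Z}{Z - \left(-12 + 8 Z\right)} = \frac{-4 + Z}{12 - 7 Z}$)
$\left(m{\left(-5 \right)} + 51\right)^{2} = \left(\frac{-4 - 5}{12 - -35} + 51\right)^{2} = \left(\frac{1}{12 + 35} \left(-9\right) + 51\right)^{2} = \left(\frac{1}{47} \left(-9\right) + 51\right)^{2} = \left(- \frac{9}{47} + 51\right)^{2} = \left(\frac{2388}{47}\right)^{2} = \frac{5702544}{2209}$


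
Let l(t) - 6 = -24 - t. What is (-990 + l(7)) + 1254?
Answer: 239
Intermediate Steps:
l(t) = -18 - t (l(t) = 6 + (-24 - t) = -18 - t)
(-990 + l(7)) + 1254 = (-990 + (-18 - 1*7)) + 1254 = (-990 + (-18 - 7)) + 1254 = (-990 - 25) + 1254 = -1015 + 1254 = 239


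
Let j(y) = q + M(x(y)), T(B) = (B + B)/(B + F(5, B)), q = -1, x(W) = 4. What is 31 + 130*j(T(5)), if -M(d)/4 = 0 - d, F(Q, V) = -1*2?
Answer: 1981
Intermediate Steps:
F(Q, V) = -2
T(B) = 2*B/(-2 + B) (T(B) = (B + B)/(B - 2) = (2*B)/(-2 + B) = 2*B/(-2 + B))
M(d) = 4*d (M(d) = -4*(0 - d) = -(-4)*d = 4*d)
j(y) = 15 (j(y) = -1 + 4*4 = -1 + 16 = 15)
31 + 130*j(T(5)) = 31 + 130*15 = 31 + 1950 = 1981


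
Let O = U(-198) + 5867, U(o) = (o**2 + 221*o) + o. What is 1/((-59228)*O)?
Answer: -1/66039220 ≈ -1.5143e-8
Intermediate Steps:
U(o) = o**2 + 222*o
O = 1115 (O = -198*(222 - 198) + 5867 = -198*24 + 5867 = -4752 + 5867 = 1115)
1/((-59228)*O) = 1/(-59228*1115) = -1/59228*1/1115 = -1/66039220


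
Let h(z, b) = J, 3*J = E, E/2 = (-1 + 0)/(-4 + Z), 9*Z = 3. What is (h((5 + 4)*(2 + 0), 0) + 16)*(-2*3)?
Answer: -1068/11 ≈ -97.091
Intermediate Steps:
Z = 1/3 (Z = (1/9)*3 = 1/3 ≈ 0.33333)
E = 6/11 (E = 2*((-1 + 0)/(-4 + 1/3)) = 2*(-1/(-11/3)) = 2*(-1*(-3/11)) = 2*(3/11) = 6/11 ≈ 0.54545)
J = 2/11 (J = (1/3)*(6/11) = 2/11 ≈ 0.18182)
h(z, b) = 2/11
(h((5 + 4)*(2 + 0), 0) + 16)*(-2*3) = (2/11 + 16)*(-2*3) = (178/11)*(-6) = -1068/11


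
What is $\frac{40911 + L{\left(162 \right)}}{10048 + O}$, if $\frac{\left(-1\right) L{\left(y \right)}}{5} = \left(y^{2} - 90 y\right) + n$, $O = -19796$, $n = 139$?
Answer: $\frac{4526}{2437} \approx 1.8572$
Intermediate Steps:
$L{\left(y \right)} = -695 - 5 y^{2} + 450 y$ ($L{\left(y \right)} = - 5 \left(\left(y^{2} - 90 y\right) + 139\right) = - 5 \left(139 + y^{2} - 90 y\right) = -695 - 5 y^{2} + 450 y$)
$\frac{40911 + L{\left(162 \right)}}{10048 + O} = \frac{40911 - \left(-72205 + 131220\right)}{10048 - 19796} = \frac{40911 - 59015}{-9748} = \left(40911 - 59015\right) \left(- \frac{1}{9748}\right) = \left(-18104\right) \left(- \frac{1}{9748}\right) = \frac{4526}{2437}$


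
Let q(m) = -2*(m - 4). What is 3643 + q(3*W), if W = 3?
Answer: 3633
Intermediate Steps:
q(m) = 8 - 2*m (q(m) = -2*(-4 + m) = 8 - 2*m)
3643 + q(3*W) = 3643 + (8 - 6*3) = 3643 + (8 - 2*9) = 3643 + (8 - 18) = 3643 - 10 = 3633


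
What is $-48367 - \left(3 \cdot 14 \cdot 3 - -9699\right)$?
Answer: $-58192$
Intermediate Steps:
$-48367 - \left(3 \cdot 14 \cdot 3 - -9699\right) = -48367 - \left(42 \cdot 3 + 9699\right) = -48367 - \left(126 + 9699\right) = -48367 - 9825 = -58192$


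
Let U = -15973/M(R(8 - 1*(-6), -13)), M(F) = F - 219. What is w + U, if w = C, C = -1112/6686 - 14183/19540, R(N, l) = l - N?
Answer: 514527714923/8034633060 ≈ 64.039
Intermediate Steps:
M(F) = -219 + F
C = -58278009/65322220 (C = -1112*1/6686 - 14183*1/19540 = -556/3343 - 14183/19540 = -58278009/65322220 ≈ -0.89216)
w = -58278009/65322220 ≈ -0.89216
U = 15973/246 (U = -15973/(-219 + (-13 - (8 - 1*(-6)))) = -15973/(-219 + (-13 - (8 + 6))) = -15973/(-219 + (-13 - 1*14)) = -15973/(-219 + (-13 - 14)) = -15973/(-219 - 27) = -15973/(-246) = -15973*(-1/246) = 15973/246 ≈ 64.931)
w + U = -58278009/65322220 + 15973/246 = 514527714923/8034633060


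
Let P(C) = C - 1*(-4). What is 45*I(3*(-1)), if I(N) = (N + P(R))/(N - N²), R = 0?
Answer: -15/4 ≈ -3.7500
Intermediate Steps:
P(C) = 4 + C (P(C) = C + 4 = 4 + C)
I(N) = (4 + N)/(N - N²) (I(N) = (N + (4 + 0))/(N - N²) = (N + 4)/(N - N²) = (4 + N)/(N - N²))
45*I(3*(-1)) = 45*((-4 - 3*(-1))/(((3*(-1)))*(-1 + 3*(-1)))) = 45*((-4 - 1*(-3))/((-3)*(-1 - 3))) = 45*(-⅓*(-4 + 3)/(-4)) = 45*(-⅓*(-¼)*(-1)) = 45*(-1/12) = -15/4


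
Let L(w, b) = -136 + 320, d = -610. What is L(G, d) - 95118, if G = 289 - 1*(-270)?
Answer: -94934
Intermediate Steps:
G = 559 (G = 289 + 270 = 559)
L(w, b) = 184
L(G, d) - 95118 = 184 - 95118 = -94934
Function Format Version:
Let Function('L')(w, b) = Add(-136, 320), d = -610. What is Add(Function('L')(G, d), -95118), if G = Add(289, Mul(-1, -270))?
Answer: -94934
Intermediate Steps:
G = 559 (G = Add(289, 270) = 559)
Function('L')(w, b) = 184
Add(Function('L')(G, d), -95118) = Add(184, -95118) = -94934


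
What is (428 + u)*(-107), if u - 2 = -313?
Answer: -12519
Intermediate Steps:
u = -311 (u = 2 - 313 = -311)
(428 + u)*(-107) = (428 - 311)*(-107) = 117*(-107) = -12519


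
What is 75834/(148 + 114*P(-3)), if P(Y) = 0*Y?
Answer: 37917/74 ≈ 512.39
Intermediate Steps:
P(Y) = 0
75834/(148 + 114*P(-3)) = 75834/(148 + 114*0) = 75834/(148 + 0) = 75834/148 = 75834*(1/148) = 37917/74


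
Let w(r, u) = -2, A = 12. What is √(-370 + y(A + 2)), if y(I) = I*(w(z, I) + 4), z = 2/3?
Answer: 3*I*√38 ≈ 18.493*I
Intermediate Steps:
z = ⅔ (z = 2*(⅓) = ⅔ ≈ 0.66667)
y(I) = 2*I (y(I) = I*(-2 + 4) = I*2 = 2*I)
√(-370 + y(A + 2)) = √(-370 + 2*(12 + 2)) = √(-370 + 2*14) = √(-370 + 28) = √(-342) = 3*I*√38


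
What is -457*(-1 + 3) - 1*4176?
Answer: -5090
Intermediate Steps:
-457*(-1 + 3) - 1*4176 = -457*2 - 4176 = -914 - 4176 = -5090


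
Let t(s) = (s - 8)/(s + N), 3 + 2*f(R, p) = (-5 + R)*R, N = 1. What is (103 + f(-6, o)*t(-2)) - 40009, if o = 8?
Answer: -39591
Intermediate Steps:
f(R, p) = -3/2 + R*(-5 + R)/2 (f(R, p) = -3/2 + ((-5 + R)*R)/2 = -3/2 + (R*(-5 + R))/2 = -3/2 + R*(-5 + R)/2)
t(s) = (-8 + s)/(1 + s) (t(s) = (s - 8)/(s + 1) = (-8 + s)/(1 + s))
(103 + f(-6, o)*t(-2)) - 40009 = (103 + (-3/2 + (1/2)*(-6)**2 - 5/2*(-6))*((-8 - 2)/(1 - 2))) - 40009 = (103 + (-3/2 + (1/2)*36 + 15)*(-10/(-1))) - 40009 = (103 + (-3/2 + 18 + 15)*(-1*(-10))) - 40009 = (103 + (63/2)*10) - 40009 = (103 + 315) - 40009 = 418 - 40009 = -39591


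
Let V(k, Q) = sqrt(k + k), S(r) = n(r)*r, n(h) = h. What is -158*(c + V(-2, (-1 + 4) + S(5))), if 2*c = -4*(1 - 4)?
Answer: -948 - 316*I ≈ -948.0 - 316.0*I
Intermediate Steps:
S(r) = r**2 (S(r) = r*r = r**2)
c = 6 (c = (-4*(1 - 4))/2 = (-4*(-3))/2 = (1/2)*12 = 6)
V(k, Q) = sqrt(2)*sqrt(k) (V(k, Q) = sqrt(2*k) = sqrt(2)*sqrt(k))
-158*(c + V(-2, (-1 + 4) + S(5))) = -158*(6 + sqrt(2)*sqrt(-2)) = -158*(6 + sqrt(2)*(I*sqrt(2))) = -158*(6 + 2*I) = -948 - 316*I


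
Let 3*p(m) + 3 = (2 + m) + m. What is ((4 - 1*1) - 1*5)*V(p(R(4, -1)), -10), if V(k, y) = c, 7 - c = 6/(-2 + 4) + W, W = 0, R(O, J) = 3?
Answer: -8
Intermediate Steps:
p(m) = -⅓ + 2*m/3 (p(m) = -1 + ((2 + m) + m)/3 = -1 + (2 + 2*m)/3 = -1 + (⅔ + 2*m/3) = -⅓ + 2*m/3)
c = 4 (c = 7 - (6/(-2 + 4) + 0) = 7 - (6/2 + 0) = 7 - (6*(½) + 0) = 7 - (3 + 0) = 7 - 1*3 = 7 - 3 = 4)
V(k, y) = 4
((4 - 1*1) - 1*5)*V(p(R(4, -1)), -10) = ((4 - 1*1) - 1*5)*4 = ((4 - 1) - 5)*4 = (3 - 5)*4 = -2*4 = -8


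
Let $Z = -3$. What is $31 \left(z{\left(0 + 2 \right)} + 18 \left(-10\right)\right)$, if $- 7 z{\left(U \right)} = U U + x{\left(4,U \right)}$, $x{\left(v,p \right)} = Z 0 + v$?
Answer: $- \frac{39308}{7} \approx -5615.4$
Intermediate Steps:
$x{\left(v,p \right)} = v$ ($x{\left(v,p \right)} = \left(-3\right) 0 + v = 0 + v = v$)
$z{\left(U \right)} = - \frac{4}{7} - \frac{U^{2}}{7}$ ($z{\left(U \right)} = - \frac{U U + 4}{7} = - \frac{U^{2} + 4}{7} = - \frac{4 + U^{2}}{7} = - \frac{4}{7} - \frac{U^{2}}{7}$)
$31 \left(z{\left(0 + 2 \right)} + 18 \left(-10\right)\right) = 31 \left(\left(- \frac{4}{7} - \frac{\left(0 + 2\right)^{2}}{7}\right) + 18 \left(-10\right)\right) = 31 \left(\left(- \frac{4}{7} - \frac{2^{2}}{7}\right) - 180\right) = 31 \left(\left(- \frac{4}{7} - \frac{4}{7}\right) - 180\right) = 31 \left(- \frac{8}{7} - 180\right) = 31 \left(- \frac{1268}{7}\right) = - \frac{39308}{7}$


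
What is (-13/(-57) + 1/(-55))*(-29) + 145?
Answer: 435493/3135 ≈ 138.91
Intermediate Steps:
(-13/(-57) + 1/(-55))*(-29) + 145 = (-13*(-1/57) + 1*(-1/55))*(-29) + 145 = (13/57 - 1/55)*(-29) + 145 = (658/3135)*(-29) + 145 = -19082/3135 + 145 = 435493/3135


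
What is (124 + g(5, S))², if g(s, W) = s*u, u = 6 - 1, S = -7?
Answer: 22201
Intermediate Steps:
u = 5
g(s, W) = 5*s (g(s, W) = s*5 = 5*s)
(124 + g(5, S))² = (124 + 5*5)² = (124 + 25)² = 149² = 22201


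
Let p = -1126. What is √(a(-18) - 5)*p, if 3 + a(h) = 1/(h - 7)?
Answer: -1126*I*√201/5 ≈ -3192.8*I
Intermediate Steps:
a(h) = -3 + 1/(-7 + h) (a(h) = -3 + 1/(h - 7) = -3 + 1/(-7 + h))
√(a(-18) - 5)*p = √((22 - 3*(-18))/(-7 - 18) - 5)*(-1126) = √((22 + 54)/(-25) - 5)*(-1126) = √(-1/25*76 - 5)*(-1126) = √(-76/25 - 5)*(-1126) = √(-201/25)*(-1126) = (I*√201/5)*(-1126) = -1126*I*√201/5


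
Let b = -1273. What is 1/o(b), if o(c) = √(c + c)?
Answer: -I*√2546/2546 ≈ -0.019819*I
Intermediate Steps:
o(c) = √2*√c (o(c) = √(2*c) = √2*√c)
1/o(b) = 1/(√2*√(-1273)) = 1/(√2*(I*√1273)) = 1/(I*√2546) = -I*√2546/2546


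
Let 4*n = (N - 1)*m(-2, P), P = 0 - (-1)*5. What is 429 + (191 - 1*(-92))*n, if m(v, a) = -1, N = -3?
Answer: 712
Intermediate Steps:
P = 5 (P = 0 - 1*(-5) = 0 + 5 = 5)
n = 1 (n = ((-3 - 1)*(-1))/4 = (-4*(-1))/4 = (1/4)*4 = 1)
429 + (191 - 1*(-92))*n = 429 + (191 - 1*(-92))*1 = 429 + (191 + 92)*1 = 429 + 283*1 = 429 + 283 = 712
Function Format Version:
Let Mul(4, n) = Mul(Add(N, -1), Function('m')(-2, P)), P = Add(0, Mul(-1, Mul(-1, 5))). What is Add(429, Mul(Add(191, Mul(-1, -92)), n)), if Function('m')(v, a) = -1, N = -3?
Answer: 712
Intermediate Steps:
P = 5 (P = Add(0, Mul(-1, -5)) = Add(0, 5) = 5)
n = 1 (n = Mul(Rational(1, 4), Mul(Add(-3, -1), -1)) = Mul(Rational(1, 4), Mul(-4, -1)) = Mul(Rational(1, 4), 4) = 1)
Add(429, Mul(Add(191, Mul(-1, -92)), n)) = Add(429, Mul(Add(191, Mul(-1, -92)), 1)) = Add(429, Mul(Add(191, 92), 1)) = Add(429, Mul(283, 1)) = Add(429, 283) = 712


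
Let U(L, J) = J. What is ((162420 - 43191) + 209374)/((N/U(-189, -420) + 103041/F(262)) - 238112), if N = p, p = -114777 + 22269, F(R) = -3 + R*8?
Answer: -3438830395/2489021884 ≈ -1.3816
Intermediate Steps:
F(R) = -3 + 8*R
p = -92508
N = -92508
((162420 - 43191) + 209374)/((N/U(-189, -420) + 103041/F(262)) - 238112) = ((162420 - 43191) + 209374)/((-92508/(-420) + 103041/(-3 + 8*262)) - 238112) = (119229 + 209374)/((-92508*(-1/420) + 103041/(-3 + 2096)) - 238112) = 328603/((7709/35 + 103041/2093) - 238112) = 328603/(2820196/10465 - 238112) = 328603/(-2489021884/10465) = 328603*(-10465/2489021884) = -3438830395/2489021884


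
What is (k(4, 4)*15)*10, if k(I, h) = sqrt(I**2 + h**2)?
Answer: 600*sqrt(2) ≈ 848.53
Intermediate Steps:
(k(4, 4)*15)*10 = (sqrt(4**2 + 4**2)*15)*10 = (sqrt(16 + 16)*15)*10 = (sqrt(32)*15)*10 = ((4*sqrt(2))*15)*10 = (60*sqrt(2))*10 = 600*sqrt(2)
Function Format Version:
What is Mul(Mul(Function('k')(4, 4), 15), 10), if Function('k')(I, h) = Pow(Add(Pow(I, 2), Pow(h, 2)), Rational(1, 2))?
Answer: Mul(600, Pow(2, Rational(1, 2))) ≈ 848.53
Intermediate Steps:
Mul(Mul(Function('k')(4, 4), 15), 10) = Mul(Mul(Pow(Add(Pow(4, 2), Pow(4, 2)), Rational(1, 2)), 15), 10) = Mul(Mul(Pow(Add(16, 16), Rational(1, 2)), 15), 10) = Mul(Mul(Pow(32, Rational(1, 2)), 15), 10) = Mul(Mul(Mul(4, Pow(2, Rational(1, 2))), 15), 10) = Mul(Mul(60, Pow(2, Rational(1, 2))), 10) = Mul(600, Pow(2, Rational(1, 2)))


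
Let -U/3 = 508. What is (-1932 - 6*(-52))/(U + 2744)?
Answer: -81/61 ≈ -1.3279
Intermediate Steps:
U = -1524 (U = -3*508 = -1524)
(-1932 - 6*(-52))/(U + 2744) = (-1932 - 6*(-52))/(-1524 + 2744) = (-1932 + 312)/1220 = -1620*1/1220 = -81/61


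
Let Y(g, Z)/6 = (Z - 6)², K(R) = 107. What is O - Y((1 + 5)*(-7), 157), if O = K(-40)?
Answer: -136699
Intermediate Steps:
O = 107
Y(g, Z) = 6*(-6 + Z)² (Y(g, Z) = 6*(Z - 6)² = 6*(-6 + Z)²)
O - Y((1 + 5)*(-7), 157) = 107 - 6*(-6 + 157)² = 107 - 6*151² = 107 - 6*22801 = 107 - 1*136806 = 107 - 136806 = -136699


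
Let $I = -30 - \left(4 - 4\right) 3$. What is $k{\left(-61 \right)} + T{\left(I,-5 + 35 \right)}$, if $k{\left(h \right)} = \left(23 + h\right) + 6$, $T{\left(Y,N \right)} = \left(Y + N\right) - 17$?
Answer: $-49$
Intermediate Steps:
$I = -30$ ($I = -30 - 0 \cdot 3 = -30 - 0 = -30 + 0 = -30$)
$T{\left(Y,N \right)} = -17 + N + Y$ ($T{\left(Y,N \right)} = \left(N + Y\right) - 17 = -17 + N + Y$)
$k{\left(h \right)} = 29 + h$
$k{\left(-61 \right)} + T{\left(I,-5 + 35 \right)} = \left(29 - 61\right) - 17 = -32 - 17 = -49$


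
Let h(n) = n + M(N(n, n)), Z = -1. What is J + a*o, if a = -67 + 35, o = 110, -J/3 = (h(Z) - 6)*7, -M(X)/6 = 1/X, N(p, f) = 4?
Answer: -6683/2 ≈ -3341.5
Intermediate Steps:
M(X) = -6/X
h(n) = -3/2 + n (h(n) = n - 6/4 = n - 6*¼ = n - 3/2 = -3/2 + n)
J = 357/2 (J = -3*((-3/2 - 1) - 6)*7 = -3*(-5/2 - 6)*7 = -(-51)*7/2 = -3*(-119/2) = 357/2 ≈ 178.50)
a = -32
J + a*o = 357/2 - 32*110 = 357/2 - 3520 = -6683/2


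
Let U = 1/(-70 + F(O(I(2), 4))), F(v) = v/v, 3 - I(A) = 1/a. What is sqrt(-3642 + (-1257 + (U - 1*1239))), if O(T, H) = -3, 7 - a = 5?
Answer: I*sqrt(29223087)/69 ≈ 78.345*I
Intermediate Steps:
a = 2 (a = 7 - 1*5 = 7 - 5 = 2)
I(A) = 5/2 (I(A) = 3 - 1/2 = 5/2)
F(v) = 1
U = -1/69 (U = 1/(-70 + 1) = 1/(-69) = -1/69 ≈ -0.014493)
sqrt(-3642 + (-1257 + (U - 1*1239))) = sqrt(-3642 + (-1257 + (-1/69 - 1*1239))) = sqrt(-3642 + (-1257 + (-1/69 - 1239))) = sqrt(-3642 + (-1257 - 85492/69)) = sqrt(-3642 - 172225/69) = sqrt(-423523/69) = I*sqrt(29223087)/69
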